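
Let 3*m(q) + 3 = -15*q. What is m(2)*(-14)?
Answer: 154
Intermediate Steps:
m(q) = -1 - 5*q (m(q) = -1 + (-15*q)/3 = -1 - 5*q)
m(2)*(-14) = (-1 - 5*2)*(-14) = (-1 - 10)*(-14) = -11*(-14) = 154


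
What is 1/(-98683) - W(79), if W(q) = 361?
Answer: -35624564/98683 ≈ -361.00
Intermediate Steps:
1/(-98683) - W(79) = 1/(-98683) - 1*361 = -1/98683 - 361 = -35624564/98683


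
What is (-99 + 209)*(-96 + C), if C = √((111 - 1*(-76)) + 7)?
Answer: -10560 + 110*√194 ≈ -9027.9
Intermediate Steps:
C = √194 (C = √((111 + 76) + 7) = √(187 + 7) = √194 ≈ 13.928)
(-99 + 209)*(-96 + C) = (-99 + 209)*(-96 + √194) = 110*(-96 + √194) = -10560 + 110*√194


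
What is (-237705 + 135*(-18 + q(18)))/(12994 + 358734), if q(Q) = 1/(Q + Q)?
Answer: -960525/1486912 ≈ -0.64599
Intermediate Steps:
q(Q) = 1/(2*Q)
(-237705 + 135*(-18 + q(18)))/(12994 + 358734) = (-237705 + 135*(-18 + (½)/18))/(12994 + 358734) = (-237705 + 135*(-18 + (½)*(1/18)))/371728 = (-237705 + 135*(-18 + 1/36))*(1/371728) = (-237705 + 135*(-647/36))*(1/371728) = (-237705 - 9705/4)*(1/371728) = -960525/4*1/371728 = -960525/1486912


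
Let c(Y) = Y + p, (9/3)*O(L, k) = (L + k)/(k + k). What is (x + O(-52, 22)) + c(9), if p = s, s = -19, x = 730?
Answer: 15835/22 ≈ 719.77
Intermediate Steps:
p = -19
O(L, k) = (L + k)/(6*k) (O(L, k) = ((L + k)/(k + k))/3 = ((L + k)/((2*k)))/3 = ((L + k)*(1/(2*k)))/3 = ((L + k)/(2*k))/3 = (L + k)/(6*k))
c(Y) = -19 + Y (c(Y) = Y - 19 = -19 + Y)
(x + O(-52, 22)) + c(9) = (730 + (⅙)*(-52 + 22)/22) + (-19 + 9) = (730 + (⅙)*(1/22)*(-30)) - 10 = (730 - 5/22) - 10 = 16055/22 - 10 = 15835/22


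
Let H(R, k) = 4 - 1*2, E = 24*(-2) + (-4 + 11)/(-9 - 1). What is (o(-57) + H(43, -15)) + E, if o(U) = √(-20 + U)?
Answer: -467/10 + I*√77 ≈ -46.7 + 8.775*I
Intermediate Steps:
E = -487/10 (E = -48 + 7/(-10) = -48 + 7*(-⅒) = -48 - 7/10 = -487/10 ≈ -48.700)
H(R, k) = 2 (H(R, k) = 4 - 2 = 2)
(o(-57) + H(43, -15)) + E = (√(-20 - 57) + 2) - 487/10 = (√(-77) + 2) - 487/10 = (I*√77 + 2) - 487/10 = (2 + I*√77) - 487/10 = -467/10 + I*√77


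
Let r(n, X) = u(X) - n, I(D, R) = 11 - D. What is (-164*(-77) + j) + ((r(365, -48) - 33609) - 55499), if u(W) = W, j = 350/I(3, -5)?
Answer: -307397/4 ≈ -76849.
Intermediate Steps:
j = 175/4 (j = 350/(11 - 1*3) = 350/(11 - 3) = 350/8 = 350*(1/8) = 175/4 ≈ 43.750)
r(n, X) = X - n
(-164*(-77) + j) + ((r(365, -48) - 33609) - 55499) = (-164*(-77) + 175/4) + (((-48 - 1*365) - 33609) - 55499) = (12628 + 175/4) + (((-48 - 365) - 33609) - 55499) = 50687/4 + ((-413 - 33609) - 55499) = 50687/4 + (-34022 - 55499) = 50687/4 - 89521 = -307397/4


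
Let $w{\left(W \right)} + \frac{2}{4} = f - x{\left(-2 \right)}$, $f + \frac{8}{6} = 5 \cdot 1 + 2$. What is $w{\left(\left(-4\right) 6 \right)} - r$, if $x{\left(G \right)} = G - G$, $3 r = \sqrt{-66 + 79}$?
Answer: $\frac{31}{6} - \frac{\sqrt{13}}{3} \approx 3.9648$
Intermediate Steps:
$f = \frac{17}{3}$ ($f = - \frac{4}{3} + \left(5 \cdot 1 + 2\right) = - \frac{4}{3} + \left(5 + 2\right) = - \frac{4}{3} + 7 = \frac{17}{3} \approx 5.6667$)
$r = \frac{\sqrt{13}}{3}$ ($r = \frac{\sqrt{-66 + 79}}{3} = \frac{\sqrt{13}}{3} \approx 1.2019$)
$x{\left(G \right)} = 0$
$w{\left(W \right)} = \frac{31}{6}$ ($w{\left(W \right)} = - \frac{1}{2} + \left(\frac{17}{3} - 0\right) = - \frac{1}{2} + \left(\frac{17}{3} + 0\right) = - \frac{1}{2} + \frac{17}{3} = \frac{31}{6}$)
$w{\left(\left(-4\right) 6 \right)} - r = \frac{31}{6} - \frac{\sqrt{13}}{3}$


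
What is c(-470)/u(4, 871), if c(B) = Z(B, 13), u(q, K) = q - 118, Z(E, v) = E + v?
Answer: 457/114 ≈ 4.0088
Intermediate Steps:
u(q, K) = -118 + q
c(B) = 13 + B (c(B) = B + 13 = 13 + B)
c(-470)/u(4, 871) = (13 - 470)/(-118 + 4) = -457/(-114) = -457*(-1/114) = 457/114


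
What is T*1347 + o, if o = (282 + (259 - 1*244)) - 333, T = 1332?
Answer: 1794168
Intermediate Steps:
o = -36 (o = (282 + (259 - 244)) - 333 = (282 + 15) - 333 = 297 - 333 = -36)
T*1347 + o = 1332*1347 - 36 = 1794204 - 36 = 1794168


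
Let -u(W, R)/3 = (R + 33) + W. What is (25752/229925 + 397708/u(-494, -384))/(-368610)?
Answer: -9150829322/21484797852375 ≈ -0.00042592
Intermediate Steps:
u(W, R) = -99 - 3*R - 3*W (u(W, R) = -3*((R + 33) + W) = -3*((33 + R) + W) = -3*(33 + R + W) = -99 - 3*R - 3*W)
(25752/229925 + 397708/u(-494, -384))/(-368610) = (25752/229925 + 397708/(-99 - 3*(-384) - 3*(-494)))/(-368610) = (25752*(1/229925) + 397708/(-99 + 1152 + 1482))*(-1/368610) = (25752/229925 + 397708/2535)*(-1/368610) = (18301658644/116571975)*(-1/368610) = -9150829322/21484797852375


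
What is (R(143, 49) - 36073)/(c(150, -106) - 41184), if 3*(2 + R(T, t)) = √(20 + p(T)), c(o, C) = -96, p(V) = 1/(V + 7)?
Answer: 2405/2752 - √18006/3715200 ≈ 0.87387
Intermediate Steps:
p(V) = 1/(7 + V)
R(T, t) = -2 + √(20 + 1/(7 + T))/3
(R(143, 49) - 36073)/(c(150, -106) - 41184) = ((-2 + √((141 + 20*143)/(7 + 143))/3) - 36073)/(-96 - 41184) = ((-2 + √((141 + 2860)/150)/3) - 36073)/(-41280) = ((-2 + √((1/150)*3001)/3) - 36073)*(-1/41280) = ((-2 + √(3001/150)/3) - 36073)*(-1/41280) = ((-2 + (√18006/30)/3) - 36073)*(-1/41280) = ((-2 + √18006/90) - 36073)*(-1/41280) = (-36075 + √18006/90)*(-1/41280) = 2405/2752 - √18006/3715200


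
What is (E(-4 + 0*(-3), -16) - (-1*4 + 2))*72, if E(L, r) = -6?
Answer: -288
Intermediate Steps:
(E(-4 + 0*(-3), -16) - (-1*4 + 2))*72 = (-6 - (-1*4 + 2))*72 = (-6 - (-4 + 2))*72 = (-6 - 1*(-2))*72 = (-6 + 2)*72 = -4*72 = -288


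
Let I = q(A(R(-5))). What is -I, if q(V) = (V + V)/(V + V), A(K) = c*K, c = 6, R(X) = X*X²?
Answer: -1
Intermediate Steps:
R(X) = X³
A(K) = 6*K
q(V) = 1 (q(V) = (2*V)/((2*V)) = (2*V)*(1/(2*V)) = 1)
I = 1
-I = -1*1 = -1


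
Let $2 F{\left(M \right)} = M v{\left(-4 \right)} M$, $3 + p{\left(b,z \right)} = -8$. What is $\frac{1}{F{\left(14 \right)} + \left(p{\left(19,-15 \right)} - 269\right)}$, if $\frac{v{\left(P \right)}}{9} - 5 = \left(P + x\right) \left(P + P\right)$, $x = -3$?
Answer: $\frac{1}{53522} \approx 1.8684 \cdot 10^{-5}$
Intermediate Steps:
$p{\left(b,z \right)} = -11$ ($p{\left(b,z \right)} = -3 - 8 = -11$)
$v{\left(P \right)} = 45 + 18 P \left(-3 + P\right)$ ($v{\left(P \right)} = 45 + 9 \left(P - 3\right) \left(P + P\right) = 45 + 9 \left(-3 + P\right) 2 P = 45 + 9 \cdot 2 P \left(-3 + P\right) = 45 + 18 P \left(-3 + P\right)$)
$F{\left(M \right)} = \frac{549 M^{2}}{2}$ ($F{\left(M \right)} = \frac{M \left(45 - -216 + 18 \left(-4\right)^{2}\right) M}{2} = \frac{M \left(45 + 216 + 18 \cdot 16\right) M}{2} = \frac{M \left(45 + 216 + 288\right) M}{2} = \frac{M 549 M}{2} = \frac{549 M M}{2} = \frac{549 M^{2}}{2}$)
$\frac{1}{F{\left(14 \right)} + \left(p{\left(19,-15 \right)} - 269\right)} = \frac{1}{\frac{549 \cdot 14^{2}}{2} - 280} = \frac{1}{\frac{549}{2} \cdot 196 - 280} = \frac{1}{53802 - 280} = \frac{1}{53522}$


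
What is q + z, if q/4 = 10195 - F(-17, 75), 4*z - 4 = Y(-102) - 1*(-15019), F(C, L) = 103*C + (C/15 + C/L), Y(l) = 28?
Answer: 5155219/100 ≈ 51552.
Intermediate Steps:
F(C, L) = 1546*C/15 + C/L (F(C, L) = 103*C + (C*(1/15) + C/L) = 103*C + (C/15 + C/L) = 1546*C/15 + C/L)
z = 15051/4 (z = 1 + (28 - 1*(-15019))/4 = 1 + (28 + 15019)/4 = 1 + (¼)*15047 = 1 + 15047/4 = 15051/4 ≈ 3762.8)
q = 1194736/25 (q = 4*(10195 - ((1546/15)*(-17) - 17/75)) = 4*(10195 - (-26282/15 - 17*1/75)) = 4*(10195 - (-26282/15 - 17/75)) = 4*(10195 - 1*(-43809/25)) = 4*(10195 + 43809/25) = 4*(298684/25) = 1194736/25 ≈ 47789.)
q + z = 1194736/25 + 15051/4 = 5155219/100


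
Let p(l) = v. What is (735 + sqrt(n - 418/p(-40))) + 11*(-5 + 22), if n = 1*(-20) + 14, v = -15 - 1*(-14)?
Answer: 922 + 2*sqrt(103) ≈ 942.30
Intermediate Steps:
v = -1 (v = -15 + 14 = -1)
p(l) = -1
n = -6 (n = -20 + 14 = -6)
(735 + sqrt(n - 418/p(-40))) + 11*(-5 + 22) = (735 + sqrt(-6 - 418/(-1))) + 11*(-5 + 22) = (735 + sqrt(-6 - 418*(-1))) + 11*17 = (735 + sqrt(-6 + 418)) + 187 = (735 + sqrt(412)) + 187 = (735 + 2*sqrt(103)) + 187 = 922 + 2*sqrt(103)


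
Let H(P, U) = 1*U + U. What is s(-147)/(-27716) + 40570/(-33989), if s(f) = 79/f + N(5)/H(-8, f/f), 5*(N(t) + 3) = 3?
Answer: -20156551567/16887774540 ≈ -1.1936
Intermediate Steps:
N(t) = -12/5 (N(t) = -3 + (⅕)*3 = -3 + ⅗ = -12/5)
H(P, U) = 2*U (H(P, U) = U + U = 2*U)
s(f) = -6/5 + 79/f (s(f) = 79/f - 12/(5*(2*(f/f))) = 79/f - 12/(5*(2*1)) = 79/f - 12/5/2 = 79/f - 12/5*½ = 79/f - 6/5 = -6/5 + 79/f)
s(-147)/(-27716) + 40570/(-33989) = (-6/5 + 79/(-147))/(-27716) + 40570/(-33989) = (-6/5 + 79*(-1/147))*(-1/27716) + 40570*(-1/33989) = (-6/5 - 79/147)*(-1/27716) - 40570/33989 = -1277/735*(-1/27716) - 40570/33989 = 1277/20371260 - 40570/33989 = -20156551567/16887774540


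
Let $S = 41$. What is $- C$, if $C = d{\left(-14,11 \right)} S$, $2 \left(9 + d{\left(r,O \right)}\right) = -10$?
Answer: $574$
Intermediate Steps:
$d{\left(r,O \right)} = -14$ ($d{\left(r,O \right)} = -9 + \frac{1}{2} \left(-10\right) = -9 - 5 = -14$)
$C = -574$ ($C = \left(-14\right) 41 = -574$)
$- C = \left(-1\right) \left(-574\right) = 574$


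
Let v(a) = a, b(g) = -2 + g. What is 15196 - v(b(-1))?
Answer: 15199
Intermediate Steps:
15196 - v(b(-1)) = 15196 - (-2 - 1) = 15196 - 1*(-3) = 15196 + 3 = 15199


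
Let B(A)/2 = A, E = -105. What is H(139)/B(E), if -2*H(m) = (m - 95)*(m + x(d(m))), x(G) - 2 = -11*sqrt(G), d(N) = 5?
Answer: 517/35 - 121*sqrt(5)/105 ≈ 12.195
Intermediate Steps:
B(A) = 2*A
x(G) = 2 - 11*sqrt(G)
H(m) = -(-95 + m)*(2 + m - 11*sqrt(5))/2 (H(m) = -(m - 95)*(m + (2 - 11*sqrt(5)))/2 = -(-95 + m)*(2 + m - 11*sqrt(5))/2)
H(139)/B(E) = (95 - 1045*sqrt(5)/2 - 1/2*139**2 + (93/2)*139 + (11/2)*139*sqrt(5))/((2*(-105))) = (95 - 1045*sqrt(5)/2 - 1/2*19321 + 12927/2 + 1529*sqrt(5)/2)/(-210) = (95 - 1045*sqrt(5)/2 - 19321/2 + 12927/2 + 1529*sqrt(5)/2)*(-1/210) = (-3102 + 242*sqrt(5))*(-1/210) = 517/35 - 121*sqrt(5)/105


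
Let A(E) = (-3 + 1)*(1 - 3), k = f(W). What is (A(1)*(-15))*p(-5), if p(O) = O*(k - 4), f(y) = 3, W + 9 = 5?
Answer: -300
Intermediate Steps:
W = -4 (W = -9 + 5 = -4)
k = 3
p(O) = -O (p(O) = O*(3 - 4) = O*(-1) = -O)
A(E) = 4 (A(E) = -2*(-2) = 4)
(A(1)*(-15))*p(-5) = (4*(-15))*(-1*(-5)) = -60*5 = -300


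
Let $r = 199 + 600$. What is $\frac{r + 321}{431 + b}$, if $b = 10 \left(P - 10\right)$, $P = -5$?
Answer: $\frac{1120}{281} \approx 3.9858$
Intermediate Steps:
$r = 799$
$b = -150$ ($b = 10 \left(-5 - 10\right) = 10 \left(-15\right) = -150$)
$\frac{r + 321}{431 + b} = \frac{799 + 321}{431 - 150} = \frac{1}{281} \cdot 1120 = \frac{1120}{281}$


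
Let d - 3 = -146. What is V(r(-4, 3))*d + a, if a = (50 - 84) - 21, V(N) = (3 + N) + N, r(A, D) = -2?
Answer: 88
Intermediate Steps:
d = -143 (d = 3 - 146 = -143)
V(N) = 3 + 2*N
a = -55 (a = -34 - 21 = -55)
V(r(-4, 3))*d + a = (3 + 2*(-2))*(-143) - 55 = (3 - 4)*(-143) - 55 = -1*(-143) - 55 = 143 - 55 = 88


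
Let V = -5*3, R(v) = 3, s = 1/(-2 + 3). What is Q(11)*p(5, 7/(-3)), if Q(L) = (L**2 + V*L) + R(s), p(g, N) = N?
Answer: 287/3 ≈ 95.667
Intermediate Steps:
s = 1 (s = 1/1 = 1)
V = -15
Q(L) = 3 + L**2 - 15*L (Q(L) = (L**2 - 15*L) + 3 = 3 + L**2 - 15*L)
Q(11)*p(5, 7/(-3)) = (3 + 11**2 - 15*11)*(7/(-3)) = (3 + 121 - 165)*(7*(-1/3)) = -41*(-7/3) = 287/3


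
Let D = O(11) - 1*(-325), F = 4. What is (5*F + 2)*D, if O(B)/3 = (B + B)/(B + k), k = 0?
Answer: 7282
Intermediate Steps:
O(B) = 6 (O(B) = 3*((B + B)/(B + 0)) = 3*((2*B)/B) = 3*2 = 6)
D = 331 (D = 6 - 1*(-325) = 6 + 325 = 331)
(5*F + 2)*D = (5*4 + 2)*331 = (20 + 2)*331 = 22*331 = 7282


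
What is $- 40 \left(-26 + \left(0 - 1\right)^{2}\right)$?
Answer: $1000$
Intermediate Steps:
$- 40 \left(-26 + \left(0 - 1\right)^{2}\right) = - 40 \left(-26 + \left(-1\right)^{2}\right) = - 40 \left(-26 + 1\right) = \left(-40\right) \left(-25\right) = 1000$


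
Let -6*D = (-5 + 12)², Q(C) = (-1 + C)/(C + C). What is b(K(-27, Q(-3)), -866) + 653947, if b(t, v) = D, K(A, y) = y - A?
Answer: 3923633/6 ≈ 6.5394e+5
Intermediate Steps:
Q(C) = (-1 + C)/(2*C) (Q(C) = (-1 + C)/((2*C)) = (-1 + C)*(1/(2*C)) = (-1 + C)/(2*C))
D = -49/6 (D = -(-5 + 12)²/6 = -⅙*7² = -⅙*49 = -49/6 ≈ -8.1667)
b(t, v) = -49/6
b(K(-27, Q(-3)), -866) + 653947 = -49/6 + 653947 = 3923633/6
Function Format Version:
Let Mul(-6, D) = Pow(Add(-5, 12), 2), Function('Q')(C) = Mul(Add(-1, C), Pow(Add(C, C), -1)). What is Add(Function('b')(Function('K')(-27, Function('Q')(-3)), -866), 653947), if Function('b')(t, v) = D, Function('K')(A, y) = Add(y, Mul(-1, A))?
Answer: Rational(3923633, 6) ≈ 6.5394e+5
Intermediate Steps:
Function('Q')(C) = Mul(Rational(1, 2), Pow(C, -1), Add(-1, C)) (Function('Q')(C) = Mul(Add(-1, C), Pow(Mul(2, C), -1)) = Mul(Add(-1, C), Mul(Rational(1, 2), Pow(C, -1))) = Mul(Rational(1, 2), Pow(C, -1), Add(-1, C)))
D = Rational(-49, 6) (D = Mul(Rational(-1, 6), Pow(Add(-5, 12), 2)) = Mul(Rational(-1, 6), Pow(7, 2)) = Mul(Rational(-1, 6), 49) = Rational(-49, 6) ≈ -8.1667)
Function('b')(t, v) = Rational(-49, 6)
Add(Function('b')(Function('K')(-27, Function('Q')(-3)), -866), 653947) = Add(Rational(-49, 6), 653947) = Rational(3923633, 6)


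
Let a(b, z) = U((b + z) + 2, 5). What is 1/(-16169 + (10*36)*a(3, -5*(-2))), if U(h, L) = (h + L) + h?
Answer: -1/3569 ≈ -0.00028019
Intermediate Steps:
U(h, L) = L + 2*h (U(h, L) = (L + h) + h = L + 2*h)
a(b, z) = 9 + 2*b + 2*z (a(b, z) = 5 + 2*((b + z) + 2) = 5 + 2*(2 + b + z) = 5 + (4 + 2*b + 2*z) = 9 + 2*b + 2*z)
1/(-16169 + (10*36)*a(3, -5*(-2))) = 1/(-16169 + (10*36)*(9 + 2*3 + 2*(-5*(-2)))) = 1/(-16169 + 360*(9 + 6 + 2*10)) = 1/(-16169 + 360*(9 + 6 + 20)) = 1/(-16169 + 360*35) = 1/(-16169 + 12600) = 1/(-3569) = -1/3569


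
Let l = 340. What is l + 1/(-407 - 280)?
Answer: 233579/687 ≈ 340.00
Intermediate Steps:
l + 1/(-407 - 280) = 340 + 1/(-407 - 280) = 340 + 1/(-687) = 340 - 1/687 = 233579/687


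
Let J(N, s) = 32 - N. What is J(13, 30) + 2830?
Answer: 2849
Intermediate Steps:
J(13, 30) + 2830 = (32 - 1*13) + 2830 = (32 - 13) + 2830 = 19 + 2830 = 2849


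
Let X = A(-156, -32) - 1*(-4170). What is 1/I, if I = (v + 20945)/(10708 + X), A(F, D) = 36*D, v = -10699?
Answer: 6863/5123 ≈ 1.3396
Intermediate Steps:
X = 3018 (X = 36*(-32) - 1*(-4170) = -1152 + 4170 = 3018)
I = 5123/6863 (I = (-10699 + 20945)/(10708 + 3018) = 10246/13726 = 10246*(1/13726) = 5123/6863 ≈ 0.74647)
1/I = 1/(5123/6863) = 6863/5123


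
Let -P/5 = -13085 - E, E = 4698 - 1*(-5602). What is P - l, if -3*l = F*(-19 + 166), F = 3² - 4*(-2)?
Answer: 117758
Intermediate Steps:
E = 10300 (E = 4698 + 5602 = 10300)
F = 17 (F = 9 + 8 = 17)
P = 116925 (P = -5*(-13085 - 1*10300) = -5*(-13085 - 10300) = -5*(-23385) = 116925)
l = -833 (l = -17*(-19 + 166)/3 = -17*147/3 = -⅓*2499 = -833)
P - l = 116925 - 1*(-833) = 116925 + 833 = 117758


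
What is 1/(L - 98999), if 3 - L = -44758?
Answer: -1/54238 ≈ -1.8437e-5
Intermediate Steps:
L = 44761 (L = 3 - 1*(-44758) = 3 + 44758 = 44761)
1/(L - 98999) = 1/(44761 - 98999) = 1/(-54238) = -1/54238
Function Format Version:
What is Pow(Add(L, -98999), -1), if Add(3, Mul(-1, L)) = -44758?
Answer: Rational(-1, 54238) ≈ -1.8437e-5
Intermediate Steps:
L = 44761 (L = Add(3, Mul(-1, -44758)) = Add(3, 44758) = 44761)
Pow(Add(L, -98999), -1) = Pow(Add(44761, -98999), -1) = Pow(-54238, -1) = Rational(-1, 54238)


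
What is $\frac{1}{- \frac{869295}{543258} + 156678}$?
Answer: $\frac{181086}{28371902543} \approx 6.3826 \cdot 10^{-6}$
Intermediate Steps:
$\frac{1}{- \frac{869295}{543258} + 156678} = \frac{1}{\left(-869295\right) \frac{1}{543258} + 156678} = \frac{1}{- \frac{289765}{181086} + 156678} = \frac{1}{\frac{28371902543}{181086}} = \frac{181086}{28371902543}$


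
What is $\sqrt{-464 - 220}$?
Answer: $6 i \sqrt{19} \approx 26.153 i$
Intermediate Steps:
$\sqrt{-464 - 220} = \sqrt{-684} = 6 i \sqrt{19}$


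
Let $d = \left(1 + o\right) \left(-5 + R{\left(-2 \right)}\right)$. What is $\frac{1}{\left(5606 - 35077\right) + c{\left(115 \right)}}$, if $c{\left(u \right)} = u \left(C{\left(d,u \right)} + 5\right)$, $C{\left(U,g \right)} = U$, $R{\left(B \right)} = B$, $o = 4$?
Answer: $- \frac{1}{32921} \approx -3.0376 \cdot 10^{-5}$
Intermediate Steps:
$d = -35$ ($d = \left(1 + 4\right) \left(-5 - 2\right) = 5 \left(-7\right) = -35$)
$c{\left(u \right)} = - 30 u$ ($c{\left(u \right)} = u \left(-35 + 5\right) = u \left(-30\right) = - 30 u$)
$\frac{1}{\left(5606 - 35077\right) + c{\left(115 \right)}} = \frac{1}{\left(5606 - 35077\right) - 3450} = \frac{1}{-29471 - 3450} = \frac{1}{-32921} = - \frac{1}{32921}$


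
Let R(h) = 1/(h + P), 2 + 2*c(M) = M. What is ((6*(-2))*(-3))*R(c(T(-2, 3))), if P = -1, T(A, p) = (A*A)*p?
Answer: 9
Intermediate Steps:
T(A, p) = p*A**2 (T(A, p) = A**2*p = p*A**2)
c(M) = -1 + M/2
R(h) = 1/(-1 + h) (R(h) = 1/(h - 1) = 1/(-1 + h))
((6*(-2))*(-3))*R(c(T(-2, 3))) = ((6*(-2))*(-3))/(-1 + (-1 + (3*(-2)**2)/2)) = (-12*(-3))/(-1 + (-1 + (3*4)/2)) = 36/(-1 + (-1 + (1/2)*12)) = 36/(-1 + (-1 + 6)) = 36/(-1 + 5) = 36/4 = 36*(1/4) = 9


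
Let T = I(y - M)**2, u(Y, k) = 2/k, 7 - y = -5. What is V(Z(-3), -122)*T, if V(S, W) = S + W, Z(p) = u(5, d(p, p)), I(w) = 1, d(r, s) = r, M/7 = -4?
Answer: -368/3 ≈ -122.67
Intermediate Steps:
M = -28 (M = 7*(-4) = -28)
y = 12 (y = 7 - 1*(-5) = 7 + 5 = 12)
Z(p) = 2/p
T = 1 (T = 1**2 = 1)
V(Z(-3), -122)*T = (2/(-3) - 122)*1 = (2*(-1/3) - 122)*1 = (-2/3 - 122)*1 = -368/3*1 = -368/3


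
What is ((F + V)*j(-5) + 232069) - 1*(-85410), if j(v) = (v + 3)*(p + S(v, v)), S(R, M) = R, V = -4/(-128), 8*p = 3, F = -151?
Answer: 40458565/128 ≈ 3.1608e+5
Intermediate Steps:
p = 3/8 (p = (⅛)*3 = 3/8 ≈ 0.37500)
V = 1/32 (V = -4*(-1/128) = 1/32 ≈ 0.031250)
j(v) = (3 + v)*(3/8 + v) (j(v) = (v + 3)*(3/8 + v) = (3 + v)*(3/8 + v))
((F + V)*j(-5) + 232069) - 1*(-85410) = ((-151 + 1/32)*(9/8 + (-5)² + (27/8)*(-5)) + 232069) - 1*(-85410) = (-4831*(9/8 + 25 - 135/8)/32 + 232069) + 85410 = (-4831/32*37/4 + 232069) + 85410 = (-178747/128 + 232069) + 85410 = 29526085/128 + 85410 = 40458565/128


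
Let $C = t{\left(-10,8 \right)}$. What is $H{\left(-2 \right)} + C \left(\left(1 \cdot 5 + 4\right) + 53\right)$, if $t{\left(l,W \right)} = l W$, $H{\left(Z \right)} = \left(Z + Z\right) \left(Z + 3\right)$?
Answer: $-4964$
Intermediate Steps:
$H{\left(Z \right)} = 2 Z \left(3 + Z\right)$
$t{\left(l,W \right)} = W l$
$C = -80$ ($C = 8 \left(-10\right) = -80$)
$H{\left(-2 \right)} + C \left(\left(1 \cdot 5 + 4\right) + 53\right) = 2 \left(-2\right) \left(3 - 2\right) - 80 \left(\left(1 \cdot 5 + 4\right) + 53\right) = 2 \left(-2\right) 1 - 80 \left(\left(5 + 4\right) + 53\right) = -4 - 80 \left(9 + 53\right) = -4 - 4960 = -4964$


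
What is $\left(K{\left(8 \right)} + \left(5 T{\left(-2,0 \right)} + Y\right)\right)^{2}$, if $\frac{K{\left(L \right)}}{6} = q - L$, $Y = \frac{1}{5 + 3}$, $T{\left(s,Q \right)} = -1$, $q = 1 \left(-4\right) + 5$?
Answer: $\frac{140625}{64} \approx 2197.3$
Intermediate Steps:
$q = 1$ ($q = -4 + 5 = 1$)
$Y = \frac{1}{8} \approx 0.125$
$K{\left(L \right)} = 6 - 6 L$ ($K{\left(L \right)} = 6 \left(1 - L\right) = 6 - 6 L$)
$\left(K{\left(8 \right)} + \left(5 T{\left(-2,0 \right)} + Y\right)\right)^{2} = \left(\left(6 - 48\right) + \left(5 \left(-1\right) + \frac{1}{8}\right)\right)^{2} = \left(\left(6 - 48\right) + \left(-5 + \frac{1}{8}\right)\right)^{2} = \left(-42 - \frac{39}{8}\right)^{2} = \left(- \frac{375}{8}\right)^{2} = \frac{140625}{64}$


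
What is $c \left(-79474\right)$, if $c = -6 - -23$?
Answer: $-1351058$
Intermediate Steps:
$c = 17$ ($c = -6 + 23 = 17$)
$c \left(-79474\right) = 17 \left(-79474\right) = -1351058$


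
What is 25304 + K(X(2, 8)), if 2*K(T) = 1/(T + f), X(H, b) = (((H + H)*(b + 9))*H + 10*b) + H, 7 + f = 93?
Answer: 15384833/608 ≈ 25304.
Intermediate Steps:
f = 86 (f = -7 + 93 = 86)
X(H, b) = H + 10*b + 2*H²*(9 + b) (X(H, b) = (((2*H)*(9 + b))*H + 10*b) + H = ((2*H*(9 + b))*H + 10*b) + H = (2*H²*(9 + b) + 10*b) + H = (10*b + 2*H²*(9 + b)) + H = H + 10*b + 2*H²*(9 + b))
K(T) = 1/(2*(86 + T)) (K(T) = 1/(2*(T + 86)) = 1/(2*(86 + T)))
25304 + K(X(2, 8)) = 25304 + 1/(2*(86 + (2 + 10*8 + 18*2² + 2*8*2²))) = 25304 + 1/(2*(86 + (2 + 80 + 18*4 + 2*8*4))) = 25304 + 1/(2*(86 + (2 + 80 + 72 + 64))) = 25304 + 1/(2*(86 + 218)) = 25304 + (½)/304 = 25304 + (½)*(1/304) = 25304 + 1/608 = 15384833/608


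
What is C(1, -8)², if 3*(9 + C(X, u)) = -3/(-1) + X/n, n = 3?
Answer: 5041/81 ≈ 62.235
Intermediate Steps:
C(X, u) = -8 + X/9 (C(X, u) = -9 + (-3/(-1) + X/3)/3 = -9 + (-3*(-1) + X*(⅓))/3 = -9 + (3 + X/3)/3 = -9 + (1 + X/9) = -8 + X/9)
C(1, -8)² = (-8 + (⅑)*1)² = (-8 + ⅑)² = (-71/9)² = 5041/81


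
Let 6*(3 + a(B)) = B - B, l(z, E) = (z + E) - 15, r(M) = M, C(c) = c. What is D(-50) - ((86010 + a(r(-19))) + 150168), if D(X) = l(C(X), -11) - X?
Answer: -236201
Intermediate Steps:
l(z, E) = -15 + E + z (l(z, E) = (E + z) - 15 = -15 + E + z)
a(B) = -3 (a(B) = -3 + (B - B)/6 = -3 + (1/6)*0 = -3 + 0 = -3)
D(X) = -26 (D(X) = (-15 - 11 + X) - X = (-26 + X) - X = -26)
D(-50) - ((86010 + a(r(-19))) + 150168) = -26 - ((86010 - 3) + 150168) = -26 - (86007 + 150168) = -26 - 1*236175 = -26 - 236175 = -236201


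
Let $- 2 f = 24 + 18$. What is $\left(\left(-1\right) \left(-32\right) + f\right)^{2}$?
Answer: $121$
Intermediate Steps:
$f = -21$ ($f = - \frac{24 + 18}{2} = \left(- \frac{1}{2}\right) 42 = -21$)
$\left(\left(-1\right) \left(-32\right) + f\right)^{2} = \left(\left(-1\right) \left(-32\right) - 21\right)^{2} = \left(32 - 21\right)^{2} = 11^{2} = 121$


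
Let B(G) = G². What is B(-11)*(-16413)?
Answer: -1985973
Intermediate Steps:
B(-11)*(-16413) = (-11)²*(-16413) = 121*(-16413) = -1985973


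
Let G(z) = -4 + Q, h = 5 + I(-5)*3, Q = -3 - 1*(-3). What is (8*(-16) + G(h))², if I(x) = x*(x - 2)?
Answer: 17424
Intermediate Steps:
I(x) = x*(-2 + x)
Q = 0 (Q = -3 + 3 = 0)
h = 110 (h = 5 - 5*(-2 - 5)*3 = 5 - 5*(-7)*3 = 5 + 35*3 = 5 + 105 = 110)
G(z) = -4 (G(z) = -4 + 0 = -4)
(8*(-16) + G(h))² = (8*(-16) - 4)² = (-128 - 4)² = (-132)² = 17424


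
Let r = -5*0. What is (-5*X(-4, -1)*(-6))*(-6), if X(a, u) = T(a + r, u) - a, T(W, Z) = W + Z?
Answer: 180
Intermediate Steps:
r = 0
X(a, u) = u (X(a, u) = ((a + 0) + u) - a = (a + u) - a = u)
(-5*X(-4, -1)*(-6))*(-6) = (-5*(-1)*(-6))*(-6) = (5*(-6))*(-6) = -30*(-6) = 180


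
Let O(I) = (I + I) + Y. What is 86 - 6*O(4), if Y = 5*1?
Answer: 8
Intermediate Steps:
Y = 5
O(I) = 5 + 2*I (O(I) = (I + I) + 5 = 2*I + 5 = 5 + 2*I)
86 - 6*O(4) = 86 - 6*(5 + 2*4) = 86 - 6*(5 + 8) = 86 - 6*13 = 86 - 78 = 8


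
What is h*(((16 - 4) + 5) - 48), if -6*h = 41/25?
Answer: 1271/150 ≈ 8.4733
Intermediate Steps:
h = -41/150 (h = -41/(6*25) = -⅙*41/25 = -41/150 ≈ -0.27333)
h*(((16 - 4) + 5) - 48) = -41*(((16 - 4) + 5) - 48)/150 = -41*((12 + 5) - 48)/150 = -41*(17 - 48)/150 = -41/150*(-31) = 1271/150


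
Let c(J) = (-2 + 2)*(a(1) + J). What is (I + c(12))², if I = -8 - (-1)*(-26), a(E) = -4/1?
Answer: 1156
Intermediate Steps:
a(E) = -4 (a(E) = -4*1 = -4)
c(J) = 0 (c(J) = (-2 + 2)*(-4 + J) = 0*(-4 + J) = 0)
I = -34 (I = -8 - 1*26 = -8 - 26 = -34)
(I + c(12))² = (-34 + 0)² = (-34)² = 1156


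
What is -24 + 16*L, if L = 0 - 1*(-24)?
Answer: 360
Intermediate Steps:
L = 24 (L = 0 + 24 = 24)
-24 + 16*L = -24 + 16*24 = -24 + 384 = 360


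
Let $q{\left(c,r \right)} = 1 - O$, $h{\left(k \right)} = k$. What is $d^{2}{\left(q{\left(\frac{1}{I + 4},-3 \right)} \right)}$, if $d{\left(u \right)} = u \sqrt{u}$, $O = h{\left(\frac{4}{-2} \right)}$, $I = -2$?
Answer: $27$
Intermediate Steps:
$O = -2$ ($O = \frac{4}{-2} = 4 \left(- \frac{1}{2}\right) = -2$)
$q{\left(c,r \right)} = 3$ ($q{\left(c,r \right)} = 1 - -2 = 1 + 2 = 3$)
$d{\left(u \right)} = u^{\frac{3}{2}}$
$d^{2}{\left(q{\left(\frac{1}{I + 4},-3 \right)} \right)} = \left(3^{\frac{3}{2}}\right)^{2} = \left(3 \sqrt{3}\right)^{2} = 27$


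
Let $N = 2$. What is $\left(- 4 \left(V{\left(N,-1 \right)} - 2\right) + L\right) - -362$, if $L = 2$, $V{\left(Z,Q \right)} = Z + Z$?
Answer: $356$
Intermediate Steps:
$V{\left(Z,Q \right)} = 2 Z$
$\left(- 4 \left(V{\left(N,-1 \right)} - 2\right) + L\right) - -362 = \left(- 4 \left(2 \cdot 2 - 2\right) + 2\right) - -362 = \left(- 4 \left(4 - 2\right) + 2\right) + 362 = \left(\left(-4\right) 2 + 2\right) + 362 = \left(-8 + 2\right) + 362 = -6 + 362 = 356$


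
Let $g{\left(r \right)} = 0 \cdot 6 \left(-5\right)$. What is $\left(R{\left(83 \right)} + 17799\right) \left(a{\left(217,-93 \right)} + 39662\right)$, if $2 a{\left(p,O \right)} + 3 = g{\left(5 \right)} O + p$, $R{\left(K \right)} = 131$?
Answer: $713058170$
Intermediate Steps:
$g{\left(r \right)} = 0$ ($g{\left(r \right)} = 0 \left(-5\right) = 0$)
$a{\left(p,O \right)} = - \frac{3}{2} + \frac{p}{2}$ ($a{\left(p,O \right)} = - \frac{3}{2} + \frac{0 O + p}{2} = - \frac{3}{2} + \frac{0 + p}{2} = - \frac{3}{2} + \frac{p}{2}$)
$\left(R{\left(83 \right)} + 17799\right) \left(a{\left(217,-93 \right)} + 39662\right) = \left(131 + 17799\right) \left(\left(- \frac{3}{2} + \frac{1}{2} \cdot 217\right) + 39662\right) = 17930 \left(\left(- \frac{3}{2} + \frac{217}{2}\right) + 39662\right) = 17930 \left(107 + 39662\right) = 17930 \cdot 39769 = 713058170$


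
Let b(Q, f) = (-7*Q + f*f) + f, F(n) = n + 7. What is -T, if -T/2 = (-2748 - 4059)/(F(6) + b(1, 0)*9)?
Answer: 6807/25 ≈ 272.28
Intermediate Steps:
F(n) = 7 + n
b(Q, f) = f + f**2 - 7*Q (b(Q, f) = (-7*Q + f**2) + f = (f**2 - 7*Q) + f = f + f**2 - 7*Q)
T = -6807/25 (T = -2*(-2748 - 4059)/((7 + 6) + (0 + 0**2 - 7*1)*9) = -(-13614)/(13 + (0 + 0 - 7)*9) = -(-13614)/(13 - 7*9) = -(-13614)/(13 - 63) = -(-13614)/(-50) = -(-13614)*(-1)/50 = -2*6807/50 = -6807/25 ≈ -272.28)
-T = -1*(-6807/25) = 6807/25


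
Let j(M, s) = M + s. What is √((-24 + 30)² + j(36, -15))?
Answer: √57 ≈ 7.5498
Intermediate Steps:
√((-24 + 30)² + j(36, -15)) = √((-24 + 30)² + (36 - 15)) = √(6² + 21) = √(36 + 21) = √57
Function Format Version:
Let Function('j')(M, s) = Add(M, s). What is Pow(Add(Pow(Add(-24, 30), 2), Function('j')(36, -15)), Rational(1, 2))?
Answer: Pow(57, Rational(1, 2)) ≈ 7.5498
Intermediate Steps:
Pow(Add(Pow(Add(-24, 30), 2), Function('j')(36, -15)), Rational(1, 2)) = Pow(Add(Pow(Add(-24, 30), 2), Add(36, -15)), Rational(1, 2)) = Pow(Add(Pow(6, 2), 21), Rational(1, 2)) = Pow(Add(36, 21), Rational(1, 2)) = Pow(57, Rational(1, 2))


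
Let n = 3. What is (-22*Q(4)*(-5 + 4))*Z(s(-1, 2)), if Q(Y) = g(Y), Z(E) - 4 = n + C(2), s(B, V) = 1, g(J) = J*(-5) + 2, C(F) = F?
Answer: -3564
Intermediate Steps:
g(J) = 2 - 5*J (g(J) = -5*J + 2 = 2 - 5*J)
Z(E) = 9 (Z(E) = 4 + (3 + 2) = 4 + 5 = 9)
Q(Y) = 2 - 5*Y
(-22*Q(4)*(-5 + 4))*Z(s(-1, 2)) = -22*(2 - 5*4)*(-5 + 4)*9 = -22*(2 - 20)*(-1)*9 = -(-396)*(-1)*9 = -22*18*9 = -396*9 = -3564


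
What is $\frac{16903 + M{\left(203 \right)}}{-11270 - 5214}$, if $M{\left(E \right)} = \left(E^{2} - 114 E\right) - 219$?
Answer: $- \frac{34751}{16484} \approx -2.1082$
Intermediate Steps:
$M{\left(E \right)} = -219 + E^{2} - 114 E$
$\frac{16903 + M{\left(203 \right)}}{-11270 - 5214} = \frac{16903 - \left(23361 - 41209\right)}{-11270 - 5214} = \frac{16903 - -17848}{-11270 - 5214} = \frac{16903 + 17848}{-11270 - 5214} = \frac{34751}{-16484} = 34751 \left(- \frac{1}{16484}\right) = - \frac{34751}{16484}$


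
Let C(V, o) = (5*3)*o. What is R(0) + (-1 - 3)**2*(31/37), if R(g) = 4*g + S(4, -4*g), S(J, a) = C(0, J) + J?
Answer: 2864/37 ≈ 77.405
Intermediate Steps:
C(V, o) = 15*o
S(J, a) = 16*J (S(J, a) = 15*J + J = 16*J)
R(g) = 64 + 4*g (R(g) = 4*g + 16*4 = 4*g + 64 = 64 + 4*g)
R(0) + (-1 - 3)**2*(31/37) = (64 + 4*0) + (-1 - 3)**2*(31/37) = (64 + 0) + (-4)**2*(31*(1/37)) = 64 + 16*(31/37) = 64 + 496/37 = 2864/37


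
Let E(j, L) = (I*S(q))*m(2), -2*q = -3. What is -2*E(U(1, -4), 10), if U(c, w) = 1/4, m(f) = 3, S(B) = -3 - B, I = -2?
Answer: -54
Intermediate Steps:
q = 3/2 (q = -1/2*(-3) = 3/2 ≈ 1.5000)
U(c, w) = 1/4
E(j, L) = 27 (E(j, L) = -2*(-3 - 1*3/2)*3 = -2*(-3 - 3/2)*3 = -2*(-9/2)*3 = 9*3 = 27)
-2*E(U(1, -4), 10) = -2*27 = -54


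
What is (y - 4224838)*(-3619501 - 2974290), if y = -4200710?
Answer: 55556302572468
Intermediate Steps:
(y - 4224838)*(-3619501 - 2974290) = (-4200710 - 4224838)*(-3619501 - 2974290) = -8425548*(-6593791) = 55556302572468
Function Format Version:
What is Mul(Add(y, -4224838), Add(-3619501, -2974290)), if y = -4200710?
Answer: 55556302572468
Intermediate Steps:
Mul(Add(y, -4224838), Add(-3619501, -2974290)) = Mul(Add(-4200710, -4224838), Add(-3619501, -2974290)) = Mul(-8425548, -6593791) = 55556302572468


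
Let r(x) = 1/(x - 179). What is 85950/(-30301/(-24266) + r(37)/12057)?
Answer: 892712648673450/12969534007 ≈ 68832.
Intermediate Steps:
r(x) = 1/(-179 + x)
85950/(-30301/(-24266) + r(37)/12057) = 85950/(-30301/(-24266) + 1/((-179 + 37)*12057)) = 85950/(-30301*(-1/24266) + (1/12057)/(-142)) = 85950/(30301/24266 - 1/142*1/12057) = 85950/(30301/24266 - 1/1712094) = 85950/(12969534007/10386418251) = 85950*(10386418251/12969534007) = 892712648673450/12969534007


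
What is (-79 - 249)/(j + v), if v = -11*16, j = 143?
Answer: 328/33 ≈ 9.9394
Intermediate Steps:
v = -176
(-79 - 249)/(j + v) = (-79 - 249)/(143 - 176) = -328/(-33) = -328*(-1/33) = 328/33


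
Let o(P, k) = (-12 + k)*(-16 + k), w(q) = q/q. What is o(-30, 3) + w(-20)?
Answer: 118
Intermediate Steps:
w(q) = 1
o(P, k) = (-16 + k)*(-12 + k)
o(-30, 3) + w(-20) = (192 + 3² - 28*3) + 1 = (192 + 9 - 84) + 1 = 117 + 1 = 118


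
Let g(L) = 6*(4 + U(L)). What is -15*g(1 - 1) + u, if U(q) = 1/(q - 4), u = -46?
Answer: -767/2 ≈ -383.50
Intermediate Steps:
U(q) = 1/(-4 + q)
g(L) = 24 + 6/(-4 + L) (g(L) = 6*(4 + 1/(-4 + L)) = 24 + 6/(-4 + L))
-15*g(1 - 1) + u = -90*(-15 + 4*(1 - 1))/(-4 + (1 - 1)) - 46 = -90*(-15 + 4*0)/(-4 + 0) - 46 = -90*(-15 + 0)/(-4) - 46 = -90*(-1)*(-15)/4 - 46 = -15*45/2 - 46 = -675/2 - 46 = -767/2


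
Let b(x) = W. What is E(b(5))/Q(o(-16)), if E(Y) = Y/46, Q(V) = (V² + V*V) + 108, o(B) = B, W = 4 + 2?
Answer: 3/14260 ≈ 0.00021038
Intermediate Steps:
W = 6
Q(V) = 108 + 2*V² (Q(V) = (V² + V²) + 108 = 2*V² + 108 = 108 + 2*V²)
b(x) = 6
E(Y) = Y/46 (E(Y) = Y*(1/46) = Y/46)
E(b(5))/Q(o(-16)) = ((1/46)*6)/(108 + 2*(-16)²) = 3/(23*(108 + 2*256)) = 3/(23*(108 + 512)) = (3/23)/620 = (3/23)*(1/620) = 3/14260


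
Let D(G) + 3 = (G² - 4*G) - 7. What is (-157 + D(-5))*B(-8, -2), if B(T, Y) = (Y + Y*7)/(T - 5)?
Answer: -1952/13 ≈ -150.15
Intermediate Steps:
B(T, Y) = 8*Y/(-5 + T) (B(T, Y) = (Y + 7*Y)/(-5 + T) = (8*Y)/(-5 + T) = 8*Y/(-5 + T))
D(G) = -10 + G² - 4*G (D(G) = -3 + ((G² - 4*G) - 7) = -3 + (-7 + G² - 4*G) = -10 + G² - 4*G)
(-157 + D(-5))*B(-8, -2) = (-157 + (-10 + (-5)² - 4*(-5)))*(8*(-2)/(-5 - 8)) = (-157 + (-10 + 25 + 20))*(8*(-2)/(-13)) = (-157 + 35)*(8*(-2)*(-1/13)) = -122*16/13 = -1952/13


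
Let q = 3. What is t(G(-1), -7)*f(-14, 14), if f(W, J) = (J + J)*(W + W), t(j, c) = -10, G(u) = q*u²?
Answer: 7840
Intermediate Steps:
G(u) = 3*u²
f(W, J) = 4*J*W (f(W, J) = (2*J)*(2*W) = 4*J*W)
t(G(-1), -7)*f(-14, 14) = -40*14*(-14) = -10*(-784) = 7840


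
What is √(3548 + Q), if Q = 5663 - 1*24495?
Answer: 2*I*√3821 ≈ 123.63*I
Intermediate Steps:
Q = -18832 (Q = 5663 - 24495 = -18832)
√(3548 + Q) = √(3548 - 18832) = √(-15284) = 2*I*√3821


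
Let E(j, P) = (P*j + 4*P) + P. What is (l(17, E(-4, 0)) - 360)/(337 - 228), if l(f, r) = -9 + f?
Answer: -352/109 ≈ -3.2294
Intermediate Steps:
E(j, P) = 5*P + P*j (E(j, P) = (4*P + P*j) + P = 5*P + P*j)
(l(17, E(-4, 0)) - 360)/(337 - 228) = ((-9 + 17) - 360)/(337 - 228) = (8 - 360)/109 = -352*1/109 = -352/109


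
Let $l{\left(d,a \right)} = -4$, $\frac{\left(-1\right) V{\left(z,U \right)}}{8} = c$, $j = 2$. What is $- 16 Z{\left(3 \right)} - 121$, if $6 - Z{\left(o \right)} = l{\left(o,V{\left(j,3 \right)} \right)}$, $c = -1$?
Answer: $-281$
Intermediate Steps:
$V{\left(z,U \right)} = 8$ ($V{\left(z,U \right)} = \left(-8\right) \left(-1\right) = 8$)
$Z{\left(o \right)} = 10$ ($Z{\left(o \right)} = 6 - -4 = 6 + 4 = 10$)
$- 16 Z{\left(3 \right)} - 121 = \left(-16\right) 10 - 121 = -160 - 121 = -281$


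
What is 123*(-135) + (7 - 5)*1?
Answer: -16603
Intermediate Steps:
123*(-135) + (7 - 5)*1 = -16605 + 2*1 = -16605 + 2 = -16603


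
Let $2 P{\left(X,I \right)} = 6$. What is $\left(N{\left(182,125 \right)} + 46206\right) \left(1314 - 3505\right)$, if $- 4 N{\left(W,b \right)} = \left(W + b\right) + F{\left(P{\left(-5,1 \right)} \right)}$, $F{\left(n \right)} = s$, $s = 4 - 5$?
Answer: $- \frac{202139469}{2} \approx -1.0107 \cdot 10^{8}$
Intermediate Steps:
$P{\left(X,I \right)} = 3$ ($P{\left(X,I \right)} = \frac{1}{2} \cdot 6 = 3$)
$s = -1$ ($s = 4 - 5 = -1$)
$F{\left(n \right)} = -1$
$N{\left(W,b \right)} = \frac{1}{4} - \frac{W}{4} - \frac{b}{4}$ ($N{\left(W,b \right)} = - \frac{\left(W + b\right) - 1}{4} = - \frac{-1 + W + b}{4} = \frac{1}{4} - \frac{W}{4} - \frac{b}{4}$)
$\left(N{\left(182,125 \right)} + 46206\right) \left(1314 - 3505\right) = \left(\left(\frac{1}{4} - \frac{91}{2} - \frac{125}{4}\right) + 46206\right) \left(1314 - 3505\right) = \left(\left(\frac{1}{4} - \frac{91}{2} - \frac{125}{4}\right) + 46206\right) \left(-2191\right) = \left(- \frac{153}{2} + 46206\right) \left(-2191\right) = \frac{92259}{2} \left(-2191\right) = - \frac{202139469}{2}$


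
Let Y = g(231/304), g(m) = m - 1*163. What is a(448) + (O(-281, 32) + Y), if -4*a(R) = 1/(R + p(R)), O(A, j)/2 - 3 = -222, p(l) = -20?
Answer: -9762315/16264 ≈ -600.24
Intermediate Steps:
g(m) = -163 + m (g(m) = m - 163 = -163 + m)
O(A, j) = -438 (O(A, j) = 6 + 2*(-222) = 6 - 444 = -438)
Y = -49321/304 (Y = -163 + 231/304 = -49321/304 ≈ -162.24)
a(R) = -1/(4*(-20 + R)) (a(R) = -1/(4*(R - 20)) = -1/(4*(-20 + R)))
a(448) + (O(-281, 32) + Y) = -1/(-80 + 4*448) + (-438 - 49321/304) = -1/(-80 + 1792) - 182473/304 = -1/1712 - 182473/304 = -9762315/16264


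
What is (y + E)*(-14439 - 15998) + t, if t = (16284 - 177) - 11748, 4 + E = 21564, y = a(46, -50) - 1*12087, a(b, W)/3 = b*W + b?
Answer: -82510348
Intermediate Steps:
a(b, W) = 3*b + 3*W*b (a(b, W) = 3*(b*W + b) = 3*(W*b + b) = 3*(b + W*b) = 3*b + 3*W*b)
y = -18849 (y = 3*46*(1 - 50) - 1*12087 = 3*46*(-49) - 12087 = -6762 - 12087 = -18849)
E = 21560 (E = -4 + 21564 = 21560)
t = 4359 (t = 16107 - 11748 = 4359)
(y + E)*(-14439 - 15998) + t = (-18849 + 21560)*(-14439 - 15998) + 4359 = 2711*(-30437) + 4359 = -82514707 + 4359 = -82510348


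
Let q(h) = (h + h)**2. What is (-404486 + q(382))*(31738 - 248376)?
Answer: -38823695980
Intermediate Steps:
q(h) = 4*h**2 (q(h) = (2*h)**2 = 4*h**2)
(-404486 + q(382))*(31738 - 248376) = (-404486 + 4*382**2)*(31738 - 248376) = (-404486 + 4*145924)*(-216638) = (-404486 + 583696)*(-216638) = 179210*(-216638) = -38823695980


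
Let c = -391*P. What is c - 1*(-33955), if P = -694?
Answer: 305309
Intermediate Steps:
c = 271354 (c = -391*(-694) = 271354)
c - 1*(-33955) = 271354 - 1*(-33955) = 271354 + 33955 = 305309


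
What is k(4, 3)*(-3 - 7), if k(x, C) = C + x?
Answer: -70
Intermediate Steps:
k(4, 3)*(-3 - 7) = (3 + 4)*(-3 - 7) = 7*(-10) = -70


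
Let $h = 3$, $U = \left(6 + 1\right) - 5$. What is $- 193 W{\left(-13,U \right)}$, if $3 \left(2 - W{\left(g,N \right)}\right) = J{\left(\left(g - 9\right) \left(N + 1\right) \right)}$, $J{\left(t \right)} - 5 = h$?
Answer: $\frac{386}{3} \approx 128.67$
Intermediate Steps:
$U = 2$ ($U = 7 - 5 = 2$)
$J{\left(t \right)} = 8$ ($J{\left(t \right)} = 5 + 3 = 8$)
$W{\left(g,N \right)} = - \frac{2}{3}$ ($W{\left(g,N \right)} = 2 - \frac{8}{3} = - \frac{2}{3}$)
$- 193 W{\left(-13,U \right)} = \left(-193\right) \left(- \frac{2}{3}\right) = \frac{386}{3}$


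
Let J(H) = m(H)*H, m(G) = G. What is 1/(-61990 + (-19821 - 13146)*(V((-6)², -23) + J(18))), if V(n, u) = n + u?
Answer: -1/11171869 ≈ -8.9511e-8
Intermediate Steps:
J(H) = H² (J(H) = H*H = H²)
1/(-61990 + (-19821 - 13146)*(V((-6)², -23) + J(18))) = 1/(-61990 + (-19821 - 13146)*(((-6)² - 23) + 18²)) = 1/(-61990 - 32967*((36 - 23) + 324)) = 1/(-61990 - 32967*(13 + 324)) = 1/(-61990 - 32967*337) = 1/(-61990 - 11109879) = 1/(-11171869) = -1/11171869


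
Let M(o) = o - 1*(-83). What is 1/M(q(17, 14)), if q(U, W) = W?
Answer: 1/97 ≈ 0.010309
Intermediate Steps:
M(o) = 83 + o (M(o) = o + 83 = 83 + o)
1/M(q(17, 14)) = 1/(83 + 14) = 1/97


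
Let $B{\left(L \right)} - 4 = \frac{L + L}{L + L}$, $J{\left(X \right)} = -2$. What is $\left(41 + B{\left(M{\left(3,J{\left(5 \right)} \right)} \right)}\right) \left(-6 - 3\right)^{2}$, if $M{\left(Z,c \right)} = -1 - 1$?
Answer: $3726$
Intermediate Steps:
$M{\left(Z,c \right)} = -2$ ($M{\left(Z,c \right)} = -1 - 1 = -2$)
$B{\left(L \right)} = 5$ ($B{\left(L \right)} = 4 + \frac{L + L}{L + L} = 4 + \frac{2 L}{2 L} = 4 + 2 L \frac{1}{2 L} = 4 + 1 = 5$)
$\left(41 + B{\left(M{\left(3,J{\left(5 \right)} \right)} \right)}\right) \left(-6 - 3\right)^{2} = \left(41 + 5\right) \left(-6 - 3\right)^{2} = 46 \left(-9\right)^{2} = 46 \cdot 81 = 3726$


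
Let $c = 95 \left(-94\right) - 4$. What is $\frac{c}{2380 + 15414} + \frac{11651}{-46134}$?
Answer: $- \frac{309739525}{410454198} \approx -0.75463$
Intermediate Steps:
$c = -8934$ ($c = -8930 - 4 = -8934$)
$\frac{c}{2380 + 15414} + \frac{11651}{-46134} = - \frac{8934}{2380 + 15414} + \frac{11651}{-46134} = - \frac{8934}{17794} + 11651 \left(- \frac{1}{46134}\right) = \left(-8934\right) \frac{1}{17794} - \frac{11651}{46134} = - \frac{4467}{8897} - \frac{11651}{46134} = - \frac{309739525}{410454198}$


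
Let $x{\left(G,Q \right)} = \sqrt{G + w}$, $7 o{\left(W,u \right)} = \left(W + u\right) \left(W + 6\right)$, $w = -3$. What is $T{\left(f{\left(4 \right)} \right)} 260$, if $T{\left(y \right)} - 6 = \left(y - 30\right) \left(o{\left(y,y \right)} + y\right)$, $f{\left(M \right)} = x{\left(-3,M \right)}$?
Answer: $\frac{74880}{7} - \frac{151320 i \sqrt{6}}{7} \approx 10697.0 - 52951.0 i$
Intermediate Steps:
$o{\left(W,u \right)} = \frac{\left(6 + W\right) \left(W + u\right)}{7}$ ($o{\left(W,u \right)} = \frac{\left(W + u\right) \left(W + 6\right)}{7} = \frac{\left(W + u\right) \left(6 + W\right)}{7} = \frac{\left(6 + W\right) \left(W + u\right)}{7}$)
$x{\left(G,Q \right)} = \sqrt{-3 + G}$ ($x{\left(G,Q \right)} = \sqrt{G - 3} = \sqrt{-3 + G}$)
$f{\left(M \right)} = i \sqrt{6}$ ($f{\left(M \right)} = \sqrt{-3 - 3} = \sqrt{-6} = i \sqrt{6}$)
$T{\left(y \right)} = 6 + \left(-30 + y\right) \left(\frac{2 y^{2}}{7} + \frac{19 y}{7}\right)$ ($T{\left(y \right)} = 6 + \left(y - 30\right) \left(\left(\frac{y^{2}}{7} + \frac{6 y}{7} + \frac{6 y}{7} + \frac{y y}{7}\right) + y\right) = 6 + \left(-30 + y\right) \left(\left(\frac{y^{2}}{7} + \frac{6 y}{7} + \frac{6 y}{7} + \frac{y^{2}}{7}\right) + y\right) = 6 + \left(-30 + y\right) \left(\left(\frac{2 y^{2}}{7} + \frac{12 y}{7}\right) + y\right) = 6 + \left(-30 + y\right) \left(\frac{2 y^{2}}{7} + \frac{19 y}{7}\right)$)
$T{\left(f{\left(4 \right)} \right)} 260 = \left(6 - \frac{570 i \sqrt{6}}{7} - \frac{41 \left(i \sqrt{6}\right)^{2}}{7} + \frac{2 \left(i \sqrt{6}\right)^{3}}{7}\right) 260 = \left(6 - \frac{570 i \sqrt{6}}{7} - - \frac{246}{7} + \frac{2 \left(- 6 i \sqrt{6}\right)}{7}\right) 260 = \left(6 - \frac{570 i \sqrt{6}}{7} + \frac{246}{7} - \frac{12 i \sqrt{6}}{7}\right) 260 = \left(\frac{288}{7} - \frac{582 i \sqrt{6}}{7}\right) 260 = \frac{74880}{7} - \frac{151320 i \sqrt{6}}{7}$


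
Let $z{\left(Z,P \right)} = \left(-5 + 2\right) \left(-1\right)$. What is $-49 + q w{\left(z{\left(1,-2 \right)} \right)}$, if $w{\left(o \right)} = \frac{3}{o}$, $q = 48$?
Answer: $-1$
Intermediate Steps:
$z{\left(Z,P \right)} = 3$ ($z{\left(Z,P \right)} = \left(-3\right) \left(-1\right) = 3$)
$-49 + q w{\left(z{\left(1,-2 \right)} \right)} = -49 + 48 \cdot \frac{3}{3} = -49 + 48 \cdot 3 \cdot \frac{1}{3} = -49 + 48 \cdot 1 = -49 + 48 = -1$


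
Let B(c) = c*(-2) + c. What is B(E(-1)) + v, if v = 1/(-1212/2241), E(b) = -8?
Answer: 2485/404 ≈ 6.1510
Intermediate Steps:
v = -747/404 (v = 1/(-1212*1/2241) = 1/(-404/747) = -747/404 ≈ -1.8490)
B(c) = -c (B(c) = -2*c + c = -c)
B(E(-1)) + v = -1*(-8) - 747/404 = 8 - 747/404 = 2485/404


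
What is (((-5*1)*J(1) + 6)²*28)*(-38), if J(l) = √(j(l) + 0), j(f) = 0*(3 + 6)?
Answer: -38304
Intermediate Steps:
j(f) = 0 (j(f) = 0*9 = 0)
J(l) = 0 (J(l) = √(0 + 0) = √0 = 0)
(((-5*1)*J(1) + 6)²*28)*(-38) = ((-5*1*0 + 6)²*28)*(-38) = ((-5*0 + 6)²*28)*(-38) = ((0 + 6)²*28)*(-38) = (6²*28)*(-38) = (36*28)*(-38) = 1008*(-38) = -38304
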